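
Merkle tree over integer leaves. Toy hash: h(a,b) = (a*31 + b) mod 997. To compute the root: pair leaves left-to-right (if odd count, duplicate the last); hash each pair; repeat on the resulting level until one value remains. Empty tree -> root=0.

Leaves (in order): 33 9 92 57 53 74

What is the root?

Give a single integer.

Answer: 295

Derivation:
L0: [33, 9, 92, 57, 53, 74]
L1: h(33,9)=(33*31+9)%997=35 h(92,57)=(92*31+57)%997=915 h(53,74)=(53*31+74)%997=720 -> [35, 915, 720]
L2: h(35,915)=(35*31+915)%997=6 h(720,720)=(720*31+720)%997=109 -> [6, 109]
L3: h(6,109)=(6*31+109)%997=295 -> [295]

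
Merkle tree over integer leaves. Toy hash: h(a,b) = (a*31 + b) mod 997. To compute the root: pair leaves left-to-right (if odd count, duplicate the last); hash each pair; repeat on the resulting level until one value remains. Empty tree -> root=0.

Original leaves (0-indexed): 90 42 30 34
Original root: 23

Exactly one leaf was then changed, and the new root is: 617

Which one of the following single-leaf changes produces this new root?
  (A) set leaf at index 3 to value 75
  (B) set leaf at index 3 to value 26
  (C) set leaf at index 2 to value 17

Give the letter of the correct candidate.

Original leaves: [90, 42, 30, 34]
Target new root: 617
Try each candidate change and compute the resulting root:
Candidate A: set leaf[3] = 75 -> leaves = [90, 42, 30, 75]
  L0: [90, 42, 30, 75]
  L1: h(90,42)=(90*31+42)%997=838 h(30,75)=(30*31+75)%997=8 -> [838, 8]
  L2: h(838,8)=(838*31+8)%997=64 -> [64]
  root = 64 != target 617
Candidate B: set leaf[3] = 26 -> leaves = [90, 42, 30, 26]
  L0: [90, 42, 30, 26]
  L1: h(90,42)=(90*31+42)%997=838 h(30,26)=(30*31+26)%997=956 -> [838, 956]
  L2: h(838,956)=(838*31+956)%997=15 -> [15]
  root = 15 != target 617
Candidate C: set leaf[2] = 17 -> leaves = [90, 42, 17, 34]
  L0: [90, 42, 17, 34]
  L1: h(90,42)=(90*31+42)%997=838 h(17,34)=(17*31+34)%997=561 -> [838, 561]
  L2: h(838,561)=(838*31+561)%997=617 -> [617]
  root = 617 == target 617  ** MATCH **
Candidate C produces the target root.

Answer: C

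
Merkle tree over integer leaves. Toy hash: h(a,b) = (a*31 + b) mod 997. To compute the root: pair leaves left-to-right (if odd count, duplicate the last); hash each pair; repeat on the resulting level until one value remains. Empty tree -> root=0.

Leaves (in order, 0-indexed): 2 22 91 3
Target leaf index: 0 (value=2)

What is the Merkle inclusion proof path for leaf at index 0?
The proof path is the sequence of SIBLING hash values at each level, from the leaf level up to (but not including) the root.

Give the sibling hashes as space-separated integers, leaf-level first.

L0 (leaves): [2, 22, 91, 3], target index=0
L1: h(2,22)=(2*31+22)%997=84 [pair 0] h(91,3)=(91*31+3)%997=830 [pair 1] -> [84, 830]
  Sibling for proof at L0: 22
L2: h(84,830)=(84*31+830)%997=443 [pair 0] -> [443]
  Sibling for proof at L1: 830
Root: 443
Proof path (sibling hashes from leaf to root): [22, 830]

Answer: 22 830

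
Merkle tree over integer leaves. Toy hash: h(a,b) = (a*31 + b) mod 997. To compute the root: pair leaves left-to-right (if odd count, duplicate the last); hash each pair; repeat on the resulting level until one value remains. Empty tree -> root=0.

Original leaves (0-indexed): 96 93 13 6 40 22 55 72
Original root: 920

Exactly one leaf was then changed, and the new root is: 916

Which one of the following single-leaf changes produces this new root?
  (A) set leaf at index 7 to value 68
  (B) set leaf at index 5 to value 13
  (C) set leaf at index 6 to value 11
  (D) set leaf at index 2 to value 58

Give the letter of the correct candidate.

Original leaves: [96, 93, 13, 6, 40, 22, 55, 72]
Target new root: 916
Try each candidate change and compute the resulting root:
Candidate A: set leaf[7] = 68 -> leaves = [96, 93, 13, 6, 40, 22, 55, 68]
  L0: [96, 93, 13, 6, 40, 22, 55, 68]
  L1: h(96,93)=(96*31+93)%997=78 h(13,6)=(13*31+6)%997=409 h(40,22)=(40*31+22)%997=265 h(55,68)=(55*31+68)%997=776 -> [78, 409, 265, 776]
  L2: h(78,409)=(78*31+409)%997=833 h(265,776)=(265*31+776)%997=18 -> [833, 18]
  L3: h(833,18)=(833*31+18)%997=916 -> [916]
  root = 916 == target 916  ** MATCH **
Candidate B: set leaf[5] = 13 -> leaves = [96, 93, 13, 6, 40, 13, 55, 72]
  L0: [96, 93, 13, 6, 40, 13, 55, 72]
  L1: h(96,93)=(96*31+93)%997=78 h(13,6)=(13*31+6)%997=409 h(40,13)=(40*31+13)%997=256 h(55,72)=(55*31+72)%997=780 -> [78, 409, 256, 780]
  L2: h(78,409)=(78*31+409)%997=833 h(256,780)=(256*31+780)%997=740 -> [833, 740]
  L3: h(833,740)=(833*31+740)%997=641 -> [641]
  root = 641 != target 916
Candidate C: set leaf[6] = 11 -> leaves = [96, 93, 13, 6, 40, 22, 11, 72]
  L0: [96, 93, 13, 6, 40, 22, 11, 72]
  L1: h(96,93)=(96*31+93)%997=78 h(13,6)=(13*31+6)%997=409 h(40,22)=(40*31+22)%997=265 h(11,72)=(11*31+72)%997=413 -> [78, 409, 265, 413]
  L2: h(78,409)=(78*31+409)%997=833 h(265,413)=(265*31+413)%997=652 -> [833, 652]
  L3: h(833,652)=(833*31+652)%997=553 -> [553]
  root = 553 != target 916
Candidate D: set leaf[2] = 58 -> leaves = [96, 93, 58, 6, 40, 22, 55, 72]
  L0: [96, 93, 58, 6, 40, 22, 55, 72]
  L1: h(96,93)=(96*31+93)%997=78 h(58,6)=(58*31+6)%997=807 h(40,22)=(40*31+22)%997=265 h(55,72)=(55*31+72)%997=780 -> [78, 807, 265, 780]
  L2: h(78,807)=(78*31+807)%997=234 h(265,780)=(265*31+780)%997=22 -> [234, 22]
  L3: h(234,22)=(234*31+22)%997=297 -> [297]
  root = 297 != target 916
Candidate A produces the target root.

Answer: A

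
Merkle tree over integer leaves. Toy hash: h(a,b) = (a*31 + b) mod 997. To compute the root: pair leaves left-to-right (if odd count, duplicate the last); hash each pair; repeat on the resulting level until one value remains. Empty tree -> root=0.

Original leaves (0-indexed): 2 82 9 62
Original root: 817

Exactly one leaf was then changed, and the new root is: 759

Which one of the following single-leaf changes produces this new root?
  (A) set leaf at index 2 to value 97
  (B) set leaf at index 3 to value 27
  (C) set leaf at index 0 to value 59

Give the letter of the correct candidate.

Answer: C

Derivation:
Original leaves: [2, 82, 9, 62]
Target new root: 759
Try each candidate change and compute the resulting root:
Candidate A: set leaf[2] = 97 -> leaves = [2, 82, 97, 62]
  L0: [2, 82, 97, 62]
  L1: h(2,82)=(2*31+82)%997=144 h(97,62)=(97*31+62)%997=78 -> [144, 78]
  L2: h(144,78)=(144*31+78)%997=554 -> [554]
  root = 554 != target 759
Candidate B: set leaf[3] = 27 -> leaves = [2, 82, 9, 27]
  L0: [2, 82, 9, 27]
  L1: h(2,82)=(2*31+82)%997=144 h(9,27)=(9*31+27)%997=306 -> [144, 306]
  L2: h(144,306)=(144*31+306)%997=782 -> [782]
  root = 782 != target 759
Candidate C: set leaf[0] = 59 -> leaves = [59, 82, 9, 62]
  L0: [59, 82, 9, 62]
  L1: h(59,82)=(59*31+82)%997=914 h(9,62)=(9*31+62)%997=341 -> [914, 341]
  L2: h(914,341)=(914*31+341)%997=759 -> [759]
  root = 759 == target 759  ** MATCH **
Candidate C produces the target root.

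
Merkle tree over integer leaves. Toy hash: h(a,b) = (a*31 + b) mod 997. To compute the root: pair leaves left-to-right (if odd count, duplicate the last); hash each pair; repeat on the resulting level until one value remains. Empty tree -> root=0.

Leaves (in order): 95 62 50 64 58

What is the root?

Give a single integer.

Answer: 177

Derivation:
L0: [95, 62, 50, 64, 58]
L1: h(95,62)=(95*31+62)%997=16 h(50,64)=(50*31+64)%997=617 h(58,58)=(58*31+58)%997=859 -> [16, 617, 859]
L2: h(16,617)=(16*31+617)%997=116 h(859,859)=(859*31+859)%997=569 -> [116, 569]
L3: h(116,569)=(116*31+569)%997=177 -> [177]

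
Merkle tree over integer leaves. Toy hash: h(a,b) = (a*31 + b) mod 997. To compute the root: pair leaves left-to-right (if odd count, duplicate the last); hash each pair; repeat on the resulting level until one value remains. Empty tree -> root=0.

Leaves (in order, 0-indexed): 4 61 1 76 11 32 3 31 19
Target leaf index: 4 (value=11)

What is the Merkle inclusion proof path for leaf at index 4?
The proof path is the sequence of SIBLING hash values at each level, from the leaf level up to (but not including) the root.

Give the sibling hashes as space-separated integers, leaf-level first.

L0 (leaves): [4, 61, 1, 76, 11, 32, 3, 31, 19], target index=4
L1: h(4,61)=(4*31+61)%997=185 [pair 0] h(1,76)=(1*31+76)%997=107 [pair 1] h(11,32)=(11*31+32)%997=373 [pair 2] h(3,31)=(3*31+31)%997=124 [pair 3] h(19,19)=(19*31+19)%997=608 [pair 4] -> [185, 107, 373, 124, 608]
  Sibling for proof at L0: 32
L2: h(185,107)=(185*31+107)%997=857 [pair 0] h(373,124)=(373*31+124)%997=720 [pair 1] h(608,608)=(608*31+608)%997=513 [pair 2] -> [857, 720, 513]
  Sibling for proof at L1: 124
L3: h(857,720)=(857*31+720)%997=368 [pair 0] h(513,513)=(513*31+513)%997=464 [pair 1] -> [368, 464]
  Sibling for proof at L2: 857
L4: h(368,464)=(368*31+464)%997=905 [pair 0] -> [905]
  Sibling for proof at L3: 464
Root: 905
Proof path (sibling hashes from leaf to root): [32, 124, 857, 464]

Answer: 32 124 857 464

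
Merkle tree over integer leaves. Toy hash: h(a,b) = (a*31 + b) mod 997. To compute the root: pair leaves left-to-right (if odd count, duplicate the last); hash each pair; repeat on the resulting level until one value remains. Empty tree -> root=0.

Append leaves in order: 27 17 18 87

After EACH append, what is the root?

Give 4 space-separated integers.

Answer: 27 854 131 200

Derivation:
After append 27 (leaves=[27]):
  L0: [27]
  root=27
After append 17 (leaves=[27, 17]):
  L0: [27, 17]
  L1: h(27,17)=(27*31+17)%997=854 -> [854]
  root=854
After append 18 (leaves=[27, 17, 18]):
  L0: [27, 17, 18]
  L1: h(27,17)=(27*31+17)%997=854 h(18,18)=(18*31+18)%997=576 -> [854, 576]
  L2: h(854,576)=(854*31+576)%997=131 -> [131]
  root=131
After append 87 (leaves=[27, 17, 18, 87]):
  L0: [27, 17, 18, 87]
  L1: h(27,17)=(27*31+17)%997=854 h(18,87)=(18*31+87)%997=645 -> [854, 645]
  L2: h(854,645)=(854*31+645)%997=200 -> [200]
  root=200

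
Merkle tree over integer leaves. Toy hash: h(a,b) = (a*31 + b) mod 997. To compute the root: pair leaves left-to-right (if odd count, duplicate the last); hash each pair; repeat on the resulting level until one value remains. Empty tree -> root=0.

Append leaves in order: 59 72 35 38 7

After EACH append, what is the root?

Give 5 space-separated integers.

After append 59 (leaves=[59]):
  L0: [59]
  root=59
After append 72 (leaves=[59, 72]):
  L0: [59, 72]
  L1: h(59,72)=(59*31+72)%997=904 -> [904]
  root=904
After append 35 (leaves=[59, 72, 35]):
  L0: [59, 72, 35]
  L1: h(59,72)=(59*31+72)%997=904 h(35,35)=(35*31+35)%997=123 -> [904, 123]
  L2: h(904,123)=(904*31+123)%997=231 -> [231]
  root=231
After append 38 (leaves=[59, 72, 35, 38]):
  L0: [59, 72, 35, 38]
  L1: h(59,72)=(59*31+72)%997=904 h(35,38)=(35*31+38)%997=126 -> [904, 126]
  L2: h(904,126)=(904*31+126)%997=234 -> [234]
  root=234
After append 7 (leaves=[59, 72, 35, 38, 7]):
  L0: [59, 72, 35, 38, 7]
  L1: h(59,72)=(59*31+72)%997=904 h(35,38)=(35*31+38)%997=126 h(7,7)=(7*31+7)%997=224 -> [904, 126, 224]
  L2: h(904,126)=(904*31+126)%997=234 h(224,224)=(224*31+224)%997=189 -> [234, 189]
  L3: h(234,189)=(234*31+189)%997=464 -> [464]
  root=464

Answer: 59 904 231 234 464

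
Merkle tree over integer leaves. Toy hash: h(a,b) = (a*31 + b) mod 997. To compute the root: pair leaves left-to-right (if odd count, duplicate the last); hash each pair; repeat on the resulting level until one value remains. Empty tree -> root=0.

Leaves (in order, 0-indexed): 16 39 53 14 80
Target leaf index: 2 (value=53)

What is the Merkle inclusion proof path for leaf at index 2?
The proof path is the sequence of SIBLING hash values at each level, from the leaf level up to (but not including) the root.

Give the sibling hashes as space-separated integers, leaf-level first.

L0 (leaves): [16, 39, 53, 14, 80], target index=2
L1: h(16,39)=(16*31+39)%997=535 [pair 0] h(53,14)=(53*31+14)%997=660 [pair 1] h(80,80)=(80*31+80)%997=566 [pair 2] -> [535, 660, 566]
  Sibling for proof at L0: 14
L2: h(535,660)=(535*31+660)%997=296 [pair 0] h(566,566)=(566*31+566)%997=166 [pair 1] -> [296, 166]
  Sibling for proof at L1: 535
L3: h(296,166)=(296*31+166)%997=369 [pair 0] -> [369]
  Sibling for proof at L2: 166
Root: 369
Proof path (sibling hashes from leaf to root): [14, 535, 166]

Answer: 14 535 166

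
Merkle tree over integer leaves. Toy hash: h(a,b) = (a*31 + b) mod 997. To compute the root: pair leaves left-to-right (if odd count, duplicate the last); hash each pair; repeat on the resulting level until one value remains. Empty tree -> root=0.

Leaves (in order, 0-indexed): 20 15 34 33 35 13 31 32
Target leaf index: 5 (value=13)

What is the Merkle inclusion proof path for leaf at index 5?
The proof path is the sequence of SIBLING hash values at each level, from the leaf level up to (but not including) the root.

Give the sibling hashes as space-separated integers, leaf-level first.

Answer: 35 993 832

Derivation:
L0 (leaves): [20, 15, 34, 33, 35, 13, 31, 32], target index=5
L1: h(20,15)=(20*31+15)%997=635 [pair 0] h(34,33)=(34*31+33)%997=90 [pair 1] h(35,13)=(35*31+13)%997=101 [pair 2] h(31,32)=(31*31+32)%997=993 [pair 3] -> [635, 90, 101, 993]
  Sibling for proof at L0: 35
L2: h(635,90)=(635*31+90)%997=832 [pair 0] h(101,993)=(101*31+993)%997=136 [pair 1] -> [832, 136]
  Sibling for proof at L1: 993
L3: h(832,136)=(832*31+136)%997=6 [pair 0] -> [6]
  Sibling for proof at L2: 832
Root: 6
Proof path (sibling hashes from leaf to root): [35, 993, 832]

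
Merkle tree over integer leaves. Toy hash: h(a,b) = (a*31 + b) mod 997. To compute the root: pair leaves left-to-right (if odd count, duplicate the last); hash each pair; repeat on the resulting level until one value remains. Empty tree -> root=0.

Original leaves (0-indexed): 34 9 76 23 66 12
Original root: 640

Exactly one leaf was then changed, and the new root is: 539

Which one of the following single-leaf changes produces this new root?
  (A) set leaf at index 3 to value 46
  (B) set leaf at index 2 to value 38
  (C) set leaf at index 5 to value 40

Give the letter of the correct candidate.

Answer: C

Derivation:
Original leaves: [34, 9, 76, 23, 66, 12]
Target new root: 539
Try each candidate change and compute the resulting root:
Candidate A: set leaf[3] = 46 -> leaves = [34, 9, 76, 46, 66, 12]
  L0: [34, 9, 76, 46, 66, 12]
  L1: h(34,9)=(34*31+9)%997=66 h(76,46)=(76*31+46)%997=408 h(66,12)=(66*31+12)%997=64 -> [66, 408, 64]
  L2: h(66,408)=(66*31+408)%997=460 h(64,64)=(64*31+64)%997=54 -> [460, 54]
  L3: h(460,54)=(460*31+54)%997=356 -> [356]
  root = 356 != target 539
Candidate B: set leaf[2] = 38 -> leaves = [34, 9, 38, 23, 66, 12]
  L0: [34, 9, 38, 23, 66, 12]
  L1: h(34,9)=(34*31+9)%997=66 h(38,23)=(38*31+23)%997=204 h(66,12)=(66*31+12)%997=64 -> [66, 204, 64]
  L2: h(66,204)=(66*31+204)%997=256 h(64,64)=(64*31+64)%997=54 -> [256, 54]
  L3: h(256,54)=(256*31+54)%997=14 -> [14]
  root = 14 != target 539
Candidate C: set leaf[5] = 40 -> leaves = [34, 9, 76, 23, 66, 40]
  L0: [34, 9, 76, 23, 66, 40]
  L1: h(34,9)=(34*31+9)%997=66 h(76,23)=(76*31+23)%997=385 h(66,40)=(66*31+40)%997=92 -> [66, 385, 92]
  L2: h(66,385)=(66*31+385)%997=437 h(92,92)=(92*31+92)%997=950 -> [437, 950]
  L3: h(437,950)=(437*31+950)%997=539 -> [539]
  root = 539 == target 539  ** MATCH **
Candidate C produces the target root.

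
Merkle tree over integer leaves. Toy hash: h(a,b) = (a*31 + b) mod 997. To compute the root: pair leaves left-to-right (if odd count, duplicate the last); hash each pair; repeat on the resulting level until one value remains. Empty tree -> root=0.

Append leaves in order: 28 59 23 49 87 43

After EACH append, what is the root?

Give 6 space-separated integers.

After append 28 (leaves=[28]):
  L0: [28]
  root=28
After append 59 (leaves=[28, 59]):
  L0: [28, 59]
  L1: h(28,59)=(28*31+59)%997=927 -> [927]
  root=927
After append 23 (leaves=[28, 59, 23]):
  L0: [28, 59, 23]
  L1: h(28,59)=(28*31+59)%997=927 h(23,23)=(23*31+23)%997=736 -> [927, 736]
  L2: h(927,736)=(927*31+736)%997=560 -> [560]
  root=560
After append 49 (leaves=[28, 59, 23, 49]):
  L0: [28, 59, 23, 49]
  L1: h(28,59)=(28*31+59)%997=927 h(23,49)=(23*31+49)%997=762 -> [927, 762]
  L2: h(927,762)=(927*31+762)%997=586 -> [586]
  root=586
After append 87 (leaves=[28, 59, 23, 49, 87]):
  L0: [28, 59, 23, 49, 87]
  L1: h(28,59)=(28*31+59)%997=927 h(23,49)=(23*31+49)%997=762 h(87,87)=(87*31+87)%997=790 -> [927, 762, 790]
  L2: h(927,762)=(927*31+762)%997=586 h(790,790)=(790*31+790)%997=355 -> [586, 355]
  L3: h(586,355)=(586*31+355)%997=575 -> [575]
  root=575
After append 43 (leaves=[28, 59, 23, 49, 87, 43]):
  L0: [28, 59, 23, 49, 87, 43]
  L1: h(28,59)=(28*31+59)%997=927 h(23,49)=(23*31+49)%997=762 h(87,43)=(87*31+43)%997=746 -> [927, 762, 746]
  L2: h(927,762)=(927*31+762)%997=586 h(746,746)=(746*31+746)%997=941 -> [586, 941]
  L3: h(586,941)=(586*31+941)%997=164 -> [164]
  root=164

Answer: 28 927 560 586 575 164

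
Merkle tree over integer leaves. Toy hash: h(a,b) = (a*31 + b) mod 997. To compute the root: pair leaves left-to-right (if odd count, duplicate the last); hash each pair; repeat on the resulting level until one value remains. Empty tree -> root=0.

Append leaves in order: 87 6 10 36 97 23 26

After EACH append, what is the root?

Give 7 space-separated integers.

After append 87 (leaves=[87]):
  L0: [87]
  root=87
After append 6 (leaves=[87, 6]):
  L0: [87, 6]
  L1: h(87,6)=(87*31+6)%997=709 -> [709]
  root=709
After append 10 (leaves=[87, 6, 10]):
  L0: [87, 6, 10]
  L1: h(87,6)=(87*31+6)%997=709 h(10,10)=(10*31+10)%997=320 -> [709, 320]
  L2: h(709,320)=(709*31+320)%997=365 -> [365]
  root=365
After append 36 (leaves=[87, 6, 10, 36]):
  L0: [87, 6, 10, 36]
  L1: h(87,6)=(87*31+6)%997=709 h(10,36)=(10*31+36)%997=346 -> [709, 346]
  L2: h(709,346)=(709*31+346)%997=391 -> [391]
  root=391
After append 97 (leaves=[87, 6, 10, 36, 97]):
  L0: [87, 6, 10, 36, 97]
  L1: h(87,6)=(87*31+6)%997=709 h(10,36)=(10*31+36)%997=346 h(97,97)=(97*31+97)%997=113 -> [709, 346, 113]
  L2: h(709,346)=(709*31+346)%997=391 h(113,113)=(113*31+113)%997=625 -> [391, 625]
  L3: h(391,625)=(391*31+625)%997=782 -> [782]
  root=782
After append 23 (leaves=[87, 6, 10, 36, 97, 23]):
  L0: [87, 6, 10, 36, 97, 23]
  L1: h(87,6)=(87*31+6)%997=709 h(10,36)=(10*31+36)%997=346 h(97,23)=(97*31+23)%997=39 -> [709, 346, 39]
  L2: h(709,346)=(709*31+346)%997=391 h(39,39)=(39*31+39)%997=251 -> [391, 251]
  L3: h(391,251)=(391*31+251)%997=408 -> [408]
  root=408
After append 26 (leaves=[87, 6, 10, 36, 97, 23, 26]):
  L0: [87, 6, 10, 36, 97, 23, 26]
  L1: h(87,6)=(87*31+6)%997=709 h(10,36)=(10*31+36)%997=346 h(97,23)=(97*31+23)%997=39 h(26,26)=(26*31+26)%997=832 -> [709, 346, 39, 832]
  L2: h(709,346)=(709*31+346)%997=391 h(39,832)=(39*31+832)%997=47 -> [391, 47]
  L3: h(391,47)=(391*31+47)%997=204 -> [204]
  root=204

Answer: 87 709 365 391 782 408 204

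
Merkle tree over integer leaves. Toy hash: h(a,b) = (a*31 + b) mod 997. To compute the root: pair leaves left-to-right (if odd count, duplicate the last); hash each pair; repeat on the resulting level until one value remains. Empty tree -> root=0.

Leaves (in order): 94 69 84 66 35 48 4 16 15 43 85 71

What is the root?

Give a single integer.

L0: [94, 69, 84, 66, 35, 48, 4, 16, 15, 43, 85, 71]
L1: h(94,69)=(94*31+69)%997=989 h(84,66)=(84*31+66)%997=676 h(35,48)=(35*31+48)%997=136 h(4,16)=(4*31+16)%997=140 h(15,43)=(15*31+43)%997=508 h(85,71)=(85*31+71)%997=712 -> [989, 676, 136, 140, 508, 712]
L2: h(989,676)=(989*31+676)%997=428 h(136,140)=(136*31+140)%997=368 h(508,712)=(508*31+712)%997=508 -> [428, 368, 508]
L3: h(428,368)=(428*31+368)%997=675 h(508,508)=(508*31+508)%997=304 -> [675, 304]
L4: h(675,304)=(675*31+304)%997=292 -> [292]

Answer: 292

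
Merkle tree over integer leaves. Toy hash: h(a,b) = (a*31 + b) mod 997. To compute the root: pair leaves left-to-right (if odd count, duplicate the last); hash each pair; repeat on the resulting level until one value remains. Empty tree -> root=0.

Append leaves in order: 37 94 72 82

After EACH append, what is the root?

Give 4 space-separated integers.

After append 37 (leaves=[37]):
  L0: [37]
  root=37
After append 94 (leaves=[37, 94]):
  L0: [37, 94]
  L1: h(37,94)=(37*31+94)%997=244 -> [244]
  root=244
After append 72 (leaves=[37, 94, 72]):
  L0: [37, 94, 72]
  L1: h(37,94)=(37*31+94)%997=244 h(72,72)=(72*31+72)%997=310 -> [244, 310]
  L2: h(244,310)=(244*31+310)%997=895 -> [895]
  root=895
After append 82 (leaves=[37, 94, 72, 82]):
  L0: [37, 94, 72, 82]
  L1: h(37,94)=(37*31+94)%997=244 h(72,82)=(72*31+82)%997=320 -> [244, 320]
  L2: h(244,320)=(244*31+320)%997=905 -> [905]
  root=905

Answer: 37 244 895 905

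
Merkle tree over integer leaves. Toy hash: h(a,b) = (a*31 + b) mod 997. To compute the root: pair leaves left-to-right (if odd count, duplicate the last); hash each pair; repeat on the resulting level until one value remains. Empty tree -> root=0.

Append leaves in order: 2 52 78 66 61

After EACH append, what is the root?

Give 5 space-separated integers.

After append 2 (leaves=[2]):
  L0: [2]
  root=2
After append 52 (leaves=[2, 52]):
  L0: [2, 52]
  L1: h(2,52)=(2*31+52)%997=114 -> [114]
  root=114
After append 78 (leaves=[2, 52, 78]):
  L0: [2, 52, 78]
  L1: h(2,52)=(2*31+52)%997=114 h(78,78)=(78*31+78)%997=502 -> [114, 502]
  L2: h(114,502)=(114*31+502)%997=48 -> [48]
  root=48
After append 66 (leaves=[2, 52, 78, 66]):
  L0: [2, 52, 78, 66]
  L1: h(2,52)=(2*31+52)%997=114 h(78,66)=(78*31+66)%997=490 -> [114, 490]
  L2: h(114,490)=(114*31+490)%997=36 -> [36]
  root=36
After append 61 (leaves=[2, 52, 78, 66, 61]):
  L0: [2, 52, 78, 66, 61]
  L1: h(2,52)=(2*31+52)%997=114 h(78,66)=(78*31+66)%997=490 h(61,61)=(61*31+61)%997=955 -> [114, 490, 955]
  L2: h(114,490)=(114*31+490)%997=36 h(955,955)=(955*31+955)%997=650 -> [36, 650]
  L3: h(36,650)=(36*31+650)%997=769 -> [769]
  root=769

Answer: 2 114 48 36 769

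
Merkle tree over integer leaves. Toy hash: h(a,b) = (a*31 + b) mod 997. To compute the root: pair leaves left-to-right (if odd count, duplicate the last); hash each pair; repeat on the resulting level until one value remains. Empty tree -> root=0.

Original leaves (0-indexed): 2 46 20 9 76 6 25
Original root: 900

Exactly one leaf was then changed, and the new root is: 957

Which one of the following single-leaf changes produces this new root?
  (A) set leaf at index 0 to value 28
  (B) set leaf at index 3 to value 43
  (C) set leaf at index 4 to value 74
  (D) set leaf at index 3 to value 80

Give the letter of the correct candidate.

Answer: B

Derivation:
Original leaves: [2, 46, 20, 9, 76, 6, 25]
Target new root: 957
Try each candidate change and compute the resulting root:
Candidate A: set leaf[0] = 28 -> leaves = [28, 46, 20, 9, 76, 6, 25]
  L0: [28, 46, 20, 9, 76, 6, 25]
  L1: h(28,46)=(28*31+46)%997=914 h(20,9)=(20*31+9)%997=629 h(76,6)=(76*31+6)%997=368 h(25,25)=(25*31+25)%997=800 -> [914, 629, 368, 800]
  L2: h(914,629)=(914*31+629)%997=50 h(368,800)=(368*31+800)%997=244 -> [50, 244]
  L3: h(50,244)=(50*31+244)%997=797 -> [797]
  root = 797 != target 957
Candidate B: set leaf[3] = 43 -> leaves = [2, 46, 20, 43, 76, 6, 25]
  L0: [2, 46, 20, 43, 76, 6, 25]
  L1: h(2,46)=(2*31+46)%997=108 h(20,43)=(20*31+43)%997=663 h(76,6)=(76*31+6)%997=368 h(25,25)=(25*31+25)%997=800 -> [108, 663, 368, 800]
  L2: h(108,663)=(108*31+663)%997=23 h(368,800)=(368*31+800)%997=244 -> [23, 244]
  L3: h(23,244)=(23*31+244)%997=957 -> [957]
  root = 957 == target 957  ** MATCH **
Candidate C: set leaf[4] = 74 -> leaves = [2, 46, 20, 9, 74, 6, 25]
  L0: [2, 46, 20, 9, 74, 6, 25]
  L1: h(2,46)=(2*31+46)%997=108 h(20,9)=(20*31+9)%997=629 h(74,6)=(74*31+6)%997=306 h(25,25)=(25*31+25)%997=800 -> [108, 629, 306, 800]
  L2: h(108,629)=(108*31+629)%997=986 h(306,800)=(306*31+800)%997=316 -> [986, 316]
  L3: h(986,316)=(986*31+316)%997=972 -> [972]
  root = 972 != target 957
Candidate D: set leaf[3] = 80 -> leaves = [2, 46, 20, 80, 76, 6, 25]
  L0: [2, 46, 20, 80, 76, 6, 25]
  L1: h(2,46)=(2*31+46)%997=108 h(20,80)=(20*31+80)%997=700 h(76,6)=(76*31+6)%997=368 h(25,25)=(25*31+25)%997=800 -> [108, 700, 368, 800]
  L2: h(108,700)=(108*31+700)%997=60 h(368,800)=(368*31+800)%997=244 -> [60, 244]
  L3: h(60,244)=(60*31+244)%997=110 -> [110]
  root = 110 != target 957
Candidate B produces the target root.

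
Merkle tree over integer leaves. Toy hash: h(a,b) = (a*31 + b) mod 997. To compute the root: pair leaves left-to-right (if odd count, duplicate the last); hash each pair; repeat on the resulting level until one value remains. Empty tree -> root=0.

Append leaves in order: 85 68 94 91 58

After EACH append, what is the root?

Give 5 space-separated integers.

Answer: 85 709 62 59 404

Derivation:
After append 85 (leaves=[85]):
  L0: [85]
  root=85
After append 68 (leaves=[85, 68]):
  L0: [85, 68]
  L1: h(85,68)=(85*31+68)%997=709 -> [709]
  root=709
After append 94 (leaves=[85, 68, 94]):
  L0: [85, 68, 94]
  L1: h(85,68)=(85*31+68)%997=709 h(94,94)=(94*31+94)%997=17 -> [709, 17]
  L2: h(709,17)=(709*31+17)%997=62 -> [62]
  root=62
After append 91 (leaves=[85, 68, 94, 91]):
  L0: [85, 68, 94, 91]
  L1: h(85,68)=(85*31+68)%997=709 h(94,91)=(94*31+91)%997=14 -> [709, 14]
  L2: h(709,14)=(709*31+14)%997=59 -> [59]
  root=59
After append 58 (leaves=[85, 68, 94, 91, 58]):
  L0: [85, 68, 94, 91, 58]
  L1: h(85,68)=(85*31+68)%997=709 h(94,91)=(94*31+91)%997=14 h(58,58)=(58*31+58)%997=859 -> [709, 14, 859]
  L2: h(709,14)=(709*31+14)%997=59 h(859,859)=(859*31+859)%997=569 -> [59, 569]
  L3: h(59,569)=(59*31+569)%997=404 -> [404]
  root=404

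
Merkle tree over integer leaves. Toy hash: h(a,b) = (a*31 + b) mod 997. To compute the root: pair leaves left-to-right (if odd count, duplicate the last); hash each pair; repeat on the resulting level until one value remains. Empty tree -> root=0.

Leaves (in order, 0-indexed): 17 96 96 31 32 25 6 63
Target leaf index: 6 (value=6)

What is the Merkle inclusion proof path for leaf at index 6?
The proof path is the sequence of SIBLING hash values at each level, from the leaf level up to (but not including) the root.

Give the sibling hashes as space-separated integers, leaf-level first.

Answer: 63 20 386

Derivation:
L0 (leaves): [17, 96, 96, 31, 32, 25, 6, 63], target index=6
L1: h(17,96)=(17*31+96)%997=623 [pair 0] h(96,31)=(96*31+31)%997=16 [pair 1] h(32,25)=(32*31+25)%997=20 [pair 2] h(6,63)=(6*31+63)%997=249 [pair 3] -> [623, 16, 20, 249]
  Sibling for proof at L0: 63
L2: h(623,16)=(623*31+16)%997=386 [pair 0] h(20,249)=(20*31+249)%997=869 [pair 1] -> [386, 869]
  Sibling for proof at L1: 20
L3: h(386,869)=(386*31+869)%997=871 [pair 0] -> [871]
  Sibling for proof at L2: 386
Root: 871
Proof path (sibling hashes from leaf to root): [63, 20, 386]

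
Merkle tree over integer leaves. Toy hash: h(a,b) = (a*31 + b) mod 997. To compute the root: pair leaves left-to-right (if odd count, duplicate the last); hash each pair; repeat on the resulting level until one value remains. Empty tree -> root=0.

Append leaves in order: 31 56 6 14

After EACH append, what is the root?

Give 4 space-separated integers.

After append 31 (leaves=[31]):
  L0: [31]
  root=31
After append 56 (leaves=[31, 56]):
  L0: [31, 56]
  L1: h(31,56)=(31*31+56)%997=20 -> [20]
  root=20
After append 6 (leaves=[31, 56, 6]):
  L0: [31, 56, 6]
  L1: h(31,56)=(31*31+56)%997=20 h(6,6)=(6*31+6)%997=192 -> [20, 192]
  L2: h(20,192)=(20*31+192)%997=812 -> [812]
  root=812
After append 14 (leaves=[31, 56, 6, 14]):
  L0: [31, 56, 6, 14]
  L1: h(31,56)=(31*31+56)%997=20 h(6,14)=(6*31+14)%997=200 -> [20, 200]
  L2: h(20,200)=(20*31+200)%997=820 -> [820]
  root=820

Answer: 31 20 812 820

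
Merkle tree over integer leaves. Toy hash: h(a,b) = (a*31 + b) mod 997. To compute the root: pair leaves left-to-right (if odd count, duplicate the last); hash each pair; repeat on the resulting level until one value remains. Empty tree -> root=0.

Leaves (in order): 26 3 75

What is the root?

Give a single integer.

L0: [26, 3, 75]
L1: h(26,3)=(26*31+3)%997=809 h(75,75)=(75*31+75)%997=406 -> [809, 406]
L2: h(809,406)=(809*31+406)%997=560 -> [560]

Answer: 560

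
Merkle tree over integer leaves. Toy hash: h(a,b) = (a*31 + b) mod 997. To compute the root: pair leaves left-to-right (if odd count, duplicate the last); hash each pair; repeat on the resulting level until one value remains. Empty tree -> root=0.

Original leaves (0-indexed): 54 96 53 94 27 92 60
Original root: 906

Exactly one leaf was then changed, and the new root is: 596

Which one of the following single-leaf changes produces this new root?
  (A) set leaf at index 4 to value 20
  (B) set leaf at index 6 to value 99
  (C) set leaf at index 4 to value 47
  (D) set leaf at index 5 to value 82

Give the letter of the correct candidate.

Answer: D

Derivation:
Original leaves: [54, 96, 53, 94, 27, 92, 60]
Target new root: 596
Try each candidate change and compute the resulting root:
Candidate A: set leaf[4] = 20 -> leaves = [54, 96, 53, 94, 20, 92, 60]
  L0: [54, 96, 53, 94, 20, 92, 60]
  L1: h(54,96)=(54*31+96)%997=773 h(53,94)=(53*31+94)%997=740 h(20,92)=(20*31+92)%997=712 h(60,60)=(60*31+60)%997=923 -> [773, 740, 712, 923]
  L2: h(773,740)=(773*31+740)%997=775 h(712,923)=(712*31+923)%997=64 -> [775, 64]
  L3: h(775,64)=(775*31+64)%997=161 -> [161]
  root = 161 != target 596
Candidate B: set leaf[6] = 99 -> leaves = [54, 96, 53, 94, 27, 92, 99]
  L0: [54, 96, 53, 94, 27, 92, 99]
  L1: h(54,96)=(54*31+96)%997=773 h(53,94)=(53*31+94)%997=740 h(27,92)=(27*31+92)%997=929 h(99,99)=(99*31+99)%997=177 -> [773, 740, 929, 177]
  L2: h(773,740)=(773*31+740)%997=775 h(929,177)=(929*31+177)%997=63 -> [775, 63]
  L3: h(775,63)=(775*31+63)%997=160 -> [160]
  root = 160 != target 596
Candidate C: set leaf[4] = 47 -> leaves = [54, 96, 53, 94, 47, 92, 60]
  L0: [54, 96, 53, 94, 47, 92, 60]
  L1: h(54,96)=(54*31+96)%997=773 h(53,94)=(53*31+94)%997=740 h(47,92)=(47*31+92)%997=552 h(60,60)=(60*31+60)%997=923 -> [773, 740, 552, 923]
  L2: h(773,740)=(773*31+740)%997=775 h(552,923)=(552*31+923)%997=89 -> [775, 89]
  L3: h(775,89)=(775*31+89)%997=186 -> [186]
  root = 186 != target 596
Candidate D: set leaf[5] = 82 -> leaves = [54, 96, 53, 94, 27, 82, 60]
  L0: [54, 96, 53, 94, 27, 82, 60]
  L1: h(54,96)=(54*31+96)%997=773 h(53,94)=(53*31+94)%997=740 h(27,82)=(27*31+82)%997=919 h(60,60)=(60*31+60)%997=923 -> [773, 740, 919, 923]
  L2: h(773,740)=(773*31+740)%997=775 h(919,923)=(919*31+923)%997=499 -> [775, 499]
  L3: h(775,499)=(775*31+499)%997=596 -> [596]
  root = 596 == target 596  ** MATCH **
Candidate D produces the target root.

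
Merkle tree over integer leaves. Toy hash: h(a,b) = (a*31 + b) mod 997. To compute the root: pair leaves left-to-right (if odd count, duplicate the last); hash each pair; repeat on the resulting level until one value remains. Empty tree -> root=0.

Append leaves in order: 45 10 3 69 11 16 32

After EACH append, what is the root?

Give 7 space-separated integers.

Answer: 45 408 780 846 601 761 431

Derivation:
After append 45 (leaves=[45]):
  L0: [45]
  root=45
After append 10 (leaves=[45, 10]):
  L0: [45, 10]
  L1: h(45,10)=(45*31+10)%997=408 -> [408]
  root=408
After append 3 (leaves=[45, 10, 3]):
  L0: [45, 10, 3]
  L1: h(45,10)=(45*31+10)%997=408 h(3,3)=(3*31+3)%997=96 -> [408, 96]
  L2: h(408,96)=(408*31+96)%997=780 -> [780]
  root=780
After append 69 (leaves=[45, 10, 3, 69]):
  L0: [45, 10, 3, 69]
  L1: h(45,10)=(45*31+10)%997=408 h(3,69)=(3*31+69)%997=162 -> [408, 162]
  L2: h(408,162)=(408*31+162)%997=846 -> [846]
  root=846
After append 11 (leaves=[45, 10, 3, 69, 11]):
  L0: [45, 10, 3, 69, 11]
  L1: h(45,10)=(45*31+10)%997=408 h(3,69)=(3*31+69)%997=162 h(11,11)=(11*31+11)%997=352 -> [408, 162, 352]
  L2: h(408,162)=(408*31+162)%997=846 h(352,352)=(352*31+352)%997=297 -> [846, 297]
  L3: h(846,297)=(846*31+297)%997=601 -> [601]
  root=601
After append 16 (leaves=[45, 10, 3, 69, 11, 16]):
  L0: [45, 10, 3, 69, 11, 16]
  L1: h(45,10)=(45*31+10)%997=408 h(3,69)=(3*31+69)%997=162 h(11,16)=(11*31+16)%997=357 -> [408, 162, 357]
  L2: h(408,162)=(408*31+162)%997=846 h(357,357)=(357*31+357)%997=457 -> [846, 457]
  L3: h(846,457)=(846*31+457)%997=761 -> [761]
  root=761
After append 32 (leaves=[45, 10, 3, 69, 11, 16, 32]):
  L0: [45, 10, 3, 69, 11, 16, 32]
  L1: h(45,10)=(45*31+10)%997=408 h(3,69)=(3*31+69)%997=162 h(11,16)=(11*31+16)%997=357 h(32,32)=(32*31+32)%997=27 -> [408, 162, 357, 27]
  L2: h(408,162)=(408*31+162)%997=846 h(357,27)=(357*31+27)%997=127 -> [846, 127]
  L3: h(846,127)=(846*31+127)%997=431 -> [431]
  root=431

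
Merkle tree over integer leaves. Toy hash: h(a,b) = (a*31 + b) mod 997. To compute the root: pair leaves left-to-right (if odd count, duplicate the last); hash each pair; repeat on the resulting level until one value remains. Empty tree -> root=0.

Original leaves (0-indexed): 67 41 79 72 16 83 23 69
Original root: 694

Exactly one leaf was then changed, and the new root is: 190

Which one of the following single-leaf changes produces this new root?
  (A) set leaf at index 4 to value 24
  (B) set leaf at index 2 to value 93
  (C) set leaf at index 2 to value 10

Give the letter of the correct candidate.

Original leaves: [67, 41, 79, 72, 16, 83, 23, 69]
Target new root: 190
Try each candidate change and compute the resulting root:
Candidate A: set leaf[4] = 24 -> leaves = [67, 41, 79, 72, 24, 83, 23, 69]
  L0: [67, 41, 79, 72, 24, 83, 23, 69]
  L1: h(67,41)=(67*31+41)%997=124 h(79,72)=(79*31+72)%997=527 h(24,83)=(24*31+83)%997=827 h(23,69)=(23*31+69)%997=782 -> [124, 527, 827, 782]
  L2: h(124,527)=(124*31+527)%997=383 h(827,782)=(827*31+782)%997=497 -> [383, 497]
  L3: h(383,497)=(383*31+497)%997=406 -> [406]
  root = 406 != target 190
Candidate B: set leaf[2] = 93 -> leaves = [67, 41, 93, 72, 16, 83, 23, 69]
  L0: [67, 41, 93, 72, 16, 83, 23, 69]
  L1: h(67,41)=(67*31+41)%997=124 h(93,72)=(93*31+72)%997=961 h(16,83)=(16*31+83)%997=579 h(23,69)=(23*31+69)%997=782 -> [124, 961, 579, 782]
  L2: h(124,961)=(124*31+961)%997=817 h(579,782)=(579*31+782)%997=785 -> [817, 785]
  L3: h(817,785)=(817*31+785)%997=190 -> [190]
  root = 190 == target 190  ** MATCH **
Candidate C: set leaf[2] = 10 -> leaves = [67, 41, 10, 72, 16, 83, 23, 69]
  L0: [67, 41, 10, 72, 16, 83, 23, 69]
  L1: h(67,41)=(67*31+41)%997=124 h(10,72)=(10*31+72)%997=382 h(16,83)=(16*31+83)%997=579 h(23,69)=(23*31+69)%997=782 -> [124, 382, 579, 782]
  L2: h(124,382)=(124*31+382)%997=238 h(579,782)=(579*31+782)%997=785 -> [238, 785]
  L3: h(238,785)=(238*31+785)%997=187 -> [187]
  root = 187 != target 190
Candidate B produces the target root.

Answer: B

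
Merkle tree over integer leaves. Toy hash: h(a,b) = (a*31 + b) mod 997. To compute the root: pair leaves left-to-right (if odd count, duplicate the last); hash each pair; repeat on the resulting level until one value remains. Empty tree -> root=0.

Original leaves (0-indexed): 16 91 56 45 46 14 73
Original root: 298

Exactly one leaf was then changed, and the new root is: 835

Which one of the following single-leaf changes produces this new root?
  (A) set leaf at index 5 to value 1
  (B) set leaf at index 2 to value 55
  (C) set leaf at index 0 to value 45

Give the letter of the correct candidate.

Original leaves: [16, 91, 56, 45, 46, 14, 73]
Target new root: 835
Try each candidate change and compute the resulting root:
Candidate A: set leaf[5] = 1 -> leaves = [16, 91, 56, 45, 46, 1, 73]
  L0: [16, 91, 56, 45, 46, 1, 73]
  L1: h(16,91)=(16*31+91)%997=587 h(56,45)=(56*31+45)%997=784 h(46,1)=(46*31+1)%997=430 h(73,73)=(73*31+73)%997=342 -> [587, 784, 430, 342]
  L2: h(587,784)=(587*31+784)%997=38 h(430,342)=(430*31+342)%997=711 -> [38, 711]
  L3: h(38,711)=(38*31+711)%997=892 -> [892]
  root = 892 != target 835
Candidate B: set leaf[2] = 55 -> leaves = [16, 91, 55, 45, 46, 14, 73]
  L0: [16, 91, 55, 45, 46, 14, 73]
  L1: h(16,91)=(16*31+91)%997=587 h(55,45)=(55*31+45)%997=753 h(46,14)=(46*31+14)%997=443 h(73,73)=(73*31+73)%997=342 -> [587, 753, 443, 342]
  L2: h(587,753)=(587*31+753)%997=7 h(443,342)=(443*31+342)%997=117 -> [7, 117]
  L3: h(7,117)=(7*31+117)%997=334 -> [334]
  root = 334 != target 835
Candidate C: set leaf[0] = 45 -> leaves = [45, 91, 56, 45, 46, 14, 73]
  L0: [45, 91, 56, 45, 46, 14, 73]
  L1: h(45,91)=(45*31+91)%997=489 h(56,45)=(56*31+45)%997=784 h(46,14)=(46*31+14)%997=443 h(73,73)=(73*31+73)%997=342 -> [489, 784, 443, 342]
  L2: h(489,784)=(489*31+784)%997=988 h(443,342)=(443*31+342)%997=117 -> [988, 117]
  L3: h(988,117)=(988*31+117)%997=835 -> [835]
  root = 835 == target 835  ** MATCH **
Candidate C produces the target root.

Answer: C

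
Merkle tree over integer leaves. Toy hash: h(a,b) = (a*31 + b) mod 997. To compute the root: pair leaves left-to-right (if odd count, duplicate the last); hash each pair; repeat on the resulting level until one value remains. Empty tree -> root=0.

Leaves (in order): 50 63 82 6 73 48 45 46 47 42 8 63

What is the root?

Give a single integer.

Answer: 294

Derivation:
L0: [50, 63, 82, 6, 73, 48, 45, 46, 47, 42, 8, 63]
L1: h(50,63)=(50*31+63)%997=616 h(82,6)=(82*31+6)%997=554 h(73,48)=(73*31+48)%997=317 h(45,46)=(45*31+46)%997=444 h(47,42)=(47*31+42)%997=502 h(8,63)=(8*31+63)%997=311 -> [616, 554, 317, 444, 502, 311]
L2: h(616,554)=(616*31+554)%997=707 h(317,444)=(317*31+444)%997=301 h(502,311)=(502*31+311)%997=918 -> [707, 301, 918]
L3: h(707,301)=(707*31+301)%997=284 h(918,918)=(918*31+918)%997=463 -> [284, 463]
L4: h(284,463)=(284*31+463)%997=294 -> [294]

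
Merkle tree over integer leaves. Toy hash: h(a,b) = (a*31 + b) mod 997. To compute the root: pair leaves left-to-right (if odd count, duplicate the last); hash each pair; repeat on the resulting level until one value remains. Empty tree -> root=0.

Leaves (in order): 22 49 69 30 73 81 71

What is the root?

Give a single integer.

L0: [22, 49, 69, 30, 73, 81, 71]
L1: h(22,49)=(22*31+49)%997=731 h(69,30)=(69*31+30)%997=175 h(73,81)=(73*31+81)%997=350 h(71,71)=(71*31+71)%997=278 -> [731, 175, 350, 278]
L2: h(731,175)=(731*31+175)%997=902 h(350,278)=(350*31+278)%997=161 -> [902, 161]
L3: h(902,161)=(902*31+161)%997=207 -> [207]

Answer: 207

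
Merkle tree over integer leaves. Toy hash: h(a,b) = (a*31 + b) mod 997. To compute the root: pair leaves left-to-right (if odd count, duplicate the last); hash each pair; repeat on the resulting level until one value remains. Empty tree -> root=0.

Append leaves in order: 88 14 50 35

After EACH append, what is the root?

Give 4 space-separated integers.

After append 88 (leaves=[88]):
  L0: [88]
  root=88
After append 14 (leaves=[88, 14]):
  L0: [88, 14]
  L1: h(88,14)=(88*31+14)%997=748 -> [748]
  root=748
After append 50 (leaves=[88, 14, 50]):
  L0: [88, 14, 50]
  L1: h(88,14)=(88*31+14)%997=748 h(50,50)=(50*31+50)%997=603 -> [748, 603]
  L2: h(748,603)=(748*31+603)%997=860 -> [860]
  root=860
After append 35 (leaves=[88, 14, 50, 35]):
  L0: [88, 14, 50, 35]
  L1: h(88,14)=(88*31+14)%997=748 h(50,35)=(50*31+35)%997=588 -> [748, 588]
  L2: h(748,588)=(748*31+588)%997=845 -> [845]
  root=845

Answer: 88 748 860 845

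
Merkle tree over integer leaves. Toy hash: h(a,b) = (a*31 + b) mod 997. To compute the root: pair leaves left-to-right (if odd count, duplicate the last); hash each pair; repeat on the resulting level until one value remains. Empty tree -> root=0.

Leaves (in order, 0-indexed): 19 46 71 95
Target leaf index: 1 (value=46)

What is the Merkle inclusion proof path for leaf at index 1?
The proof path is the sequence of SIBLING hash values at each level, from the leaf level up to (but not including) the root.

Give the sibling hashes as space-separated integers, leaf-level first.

L0 (leaves): [19, 46, 71, 95], target index=1
L1: h(19,46)=(19*31+46)%997=635 [pair 0] h(71,95)=(71*31+95)%997=302 [pair 1] -> [635, 302]
  Sibling for proof at L0: 19
L2: h(635,302)=(635*31+302)%997=47 [pair 0] -> [47]
  Sibling for proof at L1: 302
Root: 47
Proof path (sibling hashes from leaf to root): [19, 302]

Answer: 19 302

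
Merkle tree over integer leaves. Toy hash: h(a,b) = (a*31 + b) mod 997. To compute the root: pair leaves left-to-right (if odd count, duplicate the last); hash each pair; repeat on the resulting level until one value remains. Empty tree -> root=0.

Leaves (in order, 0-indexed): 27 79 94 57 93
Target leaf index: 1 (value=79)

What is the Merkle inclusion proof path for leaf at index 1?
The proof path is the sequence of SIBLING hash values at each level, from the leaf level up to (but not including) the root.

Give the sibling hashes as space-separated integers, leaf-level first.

Answer: 27 977 517

Derivation:
L0 (leaves): [27, 79, 94, 57, 93], target index=1
L1: h(27,79)=(27*31+79)%997=916 [pair 0] h(94,57)=(94*31+57)%997=977 [pair 1] h(93,93)=(93*31+93)%997=982 [pair 2] -> [916, 977, 982]
  Sibling for proof at L0: 27
L2: h(916,977)=(916*31+977)%997=460 [pair 0] h(982,982)=(982*31+982)%997=517 [pair 1] -> [460, 517]
  Sibling for proof at L1: 977
L3: h(460,517)=(460*31+517)%997=819 [pair 0] -> [819]
  Sibling for proof at L2: 517
Root: 819
Proof path (sibling hashes from leaf to root): [27, 977, 517]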